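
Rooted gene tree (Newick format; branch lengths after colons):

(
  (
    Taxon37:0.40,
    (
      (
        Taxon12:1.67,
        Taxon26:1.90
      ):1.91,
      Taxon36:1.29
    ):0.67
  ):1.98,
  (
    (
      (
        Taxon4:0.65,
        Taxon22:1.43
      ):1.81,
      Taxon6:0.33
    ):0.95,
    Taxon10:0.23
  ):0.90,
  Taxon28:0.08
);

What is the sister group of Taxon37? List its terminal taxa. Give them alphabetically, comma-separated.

Taxon37 attaches to the tree at the node subtending (Taxon37,((Taxon12,Taxon26),Taxon36)).
The other lineage descending from that same node — the sister group — is ((Taxon12,Taxon26),Taxon36); its 3 tips in alphabetical order are the answer.

Taxon12, Taxon26, Taxon36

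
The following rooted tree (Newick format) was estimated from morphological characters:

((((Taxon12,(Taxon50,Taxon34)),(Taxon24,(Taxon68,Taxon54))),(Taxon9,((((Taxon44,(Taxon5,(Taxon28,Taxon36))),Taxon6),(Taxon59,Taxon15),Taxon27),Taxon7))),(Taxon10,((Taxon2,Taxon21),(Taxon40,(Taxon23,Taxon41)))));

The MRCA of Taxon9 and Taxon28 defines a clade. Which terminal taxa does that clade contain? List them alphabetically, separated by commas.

Taxon15, Taxon27, Taxon28, Taxon36, Taxon44, Taxon5, Taxon59, Taxon6, Taxon7, Taxon9

Tracing Taxon9: it sits inside (Taxon9,((((Taxon44,(Taxon5,(Taxon28,Taxon36))),Taxon6),(Taxon59,Taxon15),Taxon27),Taxon7)).
Tracing Taxon28: it sits inside (Taxon28,Taxon36).
The smallest clade enclosing both is (Taxon9,((((Taxon44,(Taxon5,(Taxon28,Taxon36))),Taxon6),(Taxon59,Taxon15),Taxon27),Taxon7)); the answer is its 10 terminal taxa in alphabetical order.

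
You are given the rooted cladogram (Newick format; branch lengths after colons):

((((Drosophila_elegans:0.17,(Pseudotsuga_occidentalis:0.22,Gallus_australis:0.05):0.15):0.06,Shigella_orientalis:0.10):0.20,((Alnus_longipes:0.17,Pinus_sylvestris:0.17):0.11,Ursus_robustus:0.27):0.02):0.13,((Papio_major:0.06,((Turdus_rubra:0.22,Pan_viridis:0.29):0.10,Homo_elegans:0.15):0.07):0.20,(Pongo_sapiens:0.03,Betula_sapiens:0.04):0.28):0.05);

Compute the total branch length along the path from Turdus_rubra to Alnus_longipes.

The path runs Turdus_rubra → … → MRCA → … → Alnus_longipes; the MRCA is the root of the tree.
Branch lengths along that path: 0.22 + 0.10 + 0.07 + 0.20 + 0.05 + 0.13 + 0.02 + 0.11 + 0.17 = 1.07.

1.07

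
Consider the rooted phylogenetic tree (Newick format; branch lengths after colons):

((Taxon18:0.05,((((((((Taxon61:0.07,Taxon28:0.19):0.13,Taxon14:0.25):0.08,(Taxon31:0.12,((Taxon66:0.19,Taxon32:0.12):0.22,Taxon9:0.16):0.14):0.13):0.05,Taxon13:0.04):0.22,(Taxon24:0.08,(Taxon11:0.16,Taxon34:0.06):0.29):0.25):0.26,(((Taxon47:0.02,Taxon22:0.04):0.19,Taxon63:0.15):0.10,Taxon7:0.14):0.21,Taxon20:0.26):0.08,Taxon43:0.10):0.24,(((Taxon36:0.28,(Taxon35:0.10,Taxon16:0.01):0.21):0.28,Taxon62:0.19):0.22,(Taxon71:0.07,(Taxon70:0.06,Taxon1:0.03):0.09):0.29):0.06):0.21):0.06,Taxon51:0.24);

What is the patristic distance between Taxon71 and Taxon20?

1.00

The path runs Taxon71 → … → MRCA → … → Taxon20; the MRCA is the node subtending ((((((((Taxon61,Taxon28),Taxon14),(Taxon31,((Taxon66,Taxon32),Taxon9))),Taxon13),(Taxon24,(Taxon11,Taxon34))),(((Taxon47,Taxon22),Taxon63),Taxon7),Taxon20),Taxon43),(((Taxon36,(Taxon35,Taxon16)),Taxon62),(Taxon71,(Taxon70,Taxon1)))).
Branch lengths along that path: 0.07 + 0.29 + 0.06 + 0.24 + 0.08 + 0.26 = 1.00.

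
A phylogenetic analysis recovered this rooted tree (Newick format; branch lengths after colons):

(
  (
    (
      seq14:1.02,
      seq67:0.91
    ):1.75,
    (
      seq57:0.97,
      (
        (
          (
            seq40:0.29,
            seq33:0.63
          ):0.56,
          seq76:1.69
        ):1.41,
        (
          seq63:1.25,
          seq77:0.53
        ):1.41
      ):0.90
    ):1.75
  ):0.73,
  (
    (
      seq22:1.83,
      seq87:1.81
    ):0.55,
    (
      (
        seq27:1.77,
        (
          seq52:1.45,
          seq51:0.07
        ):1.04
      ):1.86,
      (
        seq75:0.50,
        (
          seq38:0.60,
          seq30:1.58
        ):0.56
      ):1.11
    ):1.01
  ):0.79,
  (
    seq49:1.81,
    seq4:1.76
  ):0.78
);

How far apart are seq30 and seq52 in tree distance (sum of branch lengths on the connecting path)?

7.60

The path runs seq30 → … → MRCA → … → seq52; the MRCA is the node subtending ((seq27,(seq52,seq51)),(seq75,(seq38,seq30))).
Branch lengths along that path: 1.58 + 0.56 + 1.11 + 1.86 + 1.04 + 1.45 = 7.60.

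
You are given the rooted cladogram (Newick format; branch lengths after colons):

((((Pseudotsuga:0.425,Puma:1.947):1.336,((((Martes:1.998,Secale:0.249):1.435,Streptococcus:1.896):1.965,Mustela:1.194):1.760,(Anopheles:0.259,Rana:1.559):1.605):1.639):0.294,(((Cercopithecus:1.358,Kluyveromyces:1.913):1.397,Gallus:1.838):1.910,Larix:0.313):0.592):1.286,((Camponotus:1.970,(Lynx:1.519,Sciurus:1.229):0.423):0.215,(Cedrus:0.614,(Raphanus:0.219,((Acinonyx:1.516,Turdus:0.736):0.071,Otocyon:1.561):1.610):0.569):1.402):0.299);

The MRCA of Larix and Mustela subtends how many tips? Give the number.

12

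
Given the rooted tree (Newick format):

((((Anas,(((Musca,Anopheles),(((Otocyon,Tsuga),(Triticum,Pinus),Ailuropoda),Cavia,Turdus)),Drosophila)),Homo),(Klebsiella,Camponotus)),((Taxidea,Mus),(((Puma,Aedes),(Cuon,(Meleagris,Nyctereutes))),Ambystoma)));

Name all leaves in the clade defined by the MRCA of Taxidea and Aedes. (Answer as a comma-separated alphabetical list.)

Aedes, Ambystoma, Cuon, Meleagris, Mus, Nyctereutes, Puma, Taxidea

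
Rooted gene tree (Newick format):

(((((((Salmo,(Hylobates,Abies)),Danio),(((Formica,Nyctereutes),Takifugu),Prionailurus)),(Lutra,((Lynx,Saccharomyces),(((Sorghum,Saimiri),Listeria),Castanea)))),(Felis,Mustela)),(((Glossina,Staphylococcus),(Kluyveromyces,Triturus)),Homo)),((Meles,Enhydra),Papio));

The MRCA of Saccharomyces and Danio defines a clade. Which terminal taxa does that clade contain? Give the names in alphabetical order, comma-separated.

Tracing Saccharomyces: it sits inside (Lynx,Saccharomyces).
Tracing Danio: it sits inside ((Salmo,(Hylobates,Abies)),Danio).
The smallest clade enclosing both is ((((Salmo,(Hylobates,Abies)),Danio),(((Formica,Nyctereutes),Takifugu),Prionailurus)),(Lutra,((Lynx,Saccharomyces),(((Sorghum,Saimiri),Listeria),Castanea)))); the answer is its 15 terminal taxa in alphabetical order.

Abies, Castanea, Danio, Formica, Hylobates, Listeria, Lutra, Lynx, Nyctereutes, Prionailurus, Saccharomyces, Saimiri, Salmo, Sorghum, Takifugu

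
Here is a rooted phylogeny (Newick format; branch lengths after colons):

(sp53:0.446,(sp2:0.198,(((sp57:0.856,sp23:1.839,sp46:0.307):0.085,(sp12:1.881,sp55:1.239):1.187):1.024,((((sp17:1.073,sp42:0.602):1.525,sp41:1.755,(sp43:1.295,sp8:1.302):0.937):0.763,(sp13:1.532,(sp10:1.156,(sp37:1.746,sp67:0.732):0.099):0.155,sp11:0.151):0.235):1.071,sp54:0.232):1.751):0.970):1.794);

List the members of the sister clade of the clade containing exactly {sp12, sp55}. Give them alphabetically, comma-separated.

The clade containing exactly {sp12, sp55} attaches to the tree at the node subtending ((sp57,sp23,sp46),(sp12,sp55)).
The other lineage descending from that same node — the sister group — is (sp57,sp23,sp46); its 3 tips in alphabetical order are the answer.

sp23, sp46, sp57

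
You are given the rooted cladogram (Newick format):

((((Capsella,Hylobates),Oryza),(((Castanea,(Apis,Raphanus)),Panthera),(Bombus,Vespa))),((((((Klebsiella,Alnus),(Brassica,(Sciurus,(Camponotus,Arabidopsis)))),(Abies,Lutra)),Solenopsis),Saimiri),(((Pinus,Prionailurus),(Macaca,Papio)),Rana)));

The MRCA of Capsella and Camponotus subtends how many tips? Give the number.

The MRCA of Capsella and Camponotus is the root, so the clade is the entire tree.
That clade contains 24 terminal taxa: Abies, Alnus, Apis, Arabidopsis, Bombus, Brassica, Camponotus, Capsella, Castanea, Hylobates, Klebsiella, Lutra, Macaca, Oryza, Panthera, Papio, Pinus, Prionailurus, Rana, Raphanus, Saimiri, Sciurus, Solenopsis, Vespa.

24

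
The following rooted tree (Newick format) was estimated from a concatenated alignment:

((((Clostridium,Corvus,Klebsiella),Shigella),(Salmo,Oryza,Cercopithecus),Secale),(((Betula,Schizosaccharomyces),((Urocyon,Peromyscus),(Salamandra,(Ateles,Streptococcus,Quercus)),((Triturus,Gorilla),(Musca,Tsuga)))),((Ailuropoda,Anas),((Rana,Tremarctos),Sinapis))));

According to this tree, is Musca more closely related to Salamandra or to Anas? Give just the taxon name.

Salamandra

The MRCA of Musca and Salamandra subtends ((Urocyon,Peromyscus),(Salamandra,(Ateles,Streptococcus,Quercus)),((Triturus,Gorilla),(Musca,Tsuga))) (10 taxa).
The MRCA of Musca and Anas subtends (((Betula,Schizosaccharomyces),((Urocyon,Peromyscus),(Salamandra,(Ateles,Streptococcus,Quercus)),((Triturus,Gorilla),(Musca,Tsuga)))),((Ailuropoda,Anas),((Rana,Tremarctos),Sinapis))) (17 taxa).
The first is nested inside the second, so Musca shares a more recent common ancestor with Salamandra.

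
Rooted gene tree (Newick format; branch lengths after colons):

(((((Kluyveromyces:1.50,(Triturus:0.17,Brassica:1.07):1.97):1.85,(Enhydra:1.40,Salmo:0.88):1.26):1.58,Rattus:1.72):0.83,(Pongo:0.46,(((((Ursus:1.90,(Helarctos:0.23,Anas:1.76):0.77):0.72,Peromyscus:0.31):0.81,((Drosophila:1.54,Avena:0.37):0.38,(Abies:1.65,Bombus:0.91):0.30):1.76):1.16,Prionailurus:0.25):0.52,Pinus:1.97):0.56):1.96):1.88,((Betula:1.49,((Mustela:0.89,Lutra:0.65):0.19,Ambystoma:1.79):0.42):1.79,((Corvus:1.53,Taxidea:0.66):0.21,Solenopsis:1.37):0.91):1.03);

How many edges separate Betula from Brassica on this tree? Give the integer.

9

The MRCA of Betula and Brassica is the root of the tree.
From Betula up to that node: 3 branches. From Brassica up to the same node: 6 branches. Total: 3 + 6 = 9.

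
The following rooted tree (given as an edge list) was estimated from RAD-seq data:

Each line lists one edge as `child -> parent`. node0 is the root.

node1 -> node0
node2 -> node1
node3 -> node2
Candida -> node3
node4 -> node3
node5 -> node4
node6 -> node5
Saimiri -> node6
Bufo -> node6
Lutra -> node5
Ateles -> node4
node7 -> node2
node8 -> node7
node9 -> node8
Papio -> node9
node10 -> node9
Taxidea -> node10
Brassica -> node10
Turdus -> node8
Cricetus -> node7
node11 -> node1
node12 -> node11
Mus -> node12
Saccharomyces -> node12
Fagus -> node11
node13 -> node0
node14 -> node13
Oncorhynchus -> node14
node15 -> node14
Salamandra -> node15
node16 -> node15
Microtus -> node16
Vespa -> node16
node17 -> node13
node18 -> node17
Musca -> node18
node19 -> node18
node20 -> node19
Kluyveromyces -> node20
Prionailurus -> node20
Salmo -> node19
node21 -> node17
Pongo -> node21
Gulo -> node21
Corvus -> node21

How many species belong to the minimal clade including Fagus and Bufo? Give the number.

The MRCA of Fagus and Bufo is the node subtending (((Candida,(((Saimiri,Bufo),Lutra),Ateles)),(((Papio,(Taxidea,Brassica)),Turdus),Cricetus)),((Mus,Saccharomyces),Fagus)).
That clade contains 13 terminal taxa: Ateles, Brassica, Bufo, Candida, Cricetus, Fagus, Lutra, Mus, Papio, Saccharomyces, Saimiri, Taxidea, Turdus.

13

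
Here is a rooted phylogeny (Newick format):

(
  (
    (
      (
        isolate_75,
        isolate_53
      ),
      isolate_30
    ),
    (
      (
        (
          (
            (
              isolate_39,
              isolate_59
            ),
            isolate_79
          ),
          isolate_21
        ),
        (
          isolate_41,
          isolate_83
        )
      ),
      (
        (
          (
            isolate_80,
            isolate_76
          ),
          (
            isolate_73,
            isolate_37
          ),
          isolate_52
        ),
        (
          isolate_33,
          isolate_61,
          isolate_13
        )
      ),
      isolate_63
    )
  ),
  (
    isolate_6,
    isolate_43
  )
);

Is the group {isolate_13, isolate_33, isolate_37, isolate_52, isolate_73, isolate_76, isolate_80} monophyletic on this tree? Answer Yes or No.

The MRCA of the listed taxa subtends (((isolate_80,isolate_76),(isolate_73,isolate_37),isolate_52),(isolate_33,isolate_61,isolate_13)).
That clade also contains isolate_61, which is not in the proposed group, so the group is not monophyletic.

No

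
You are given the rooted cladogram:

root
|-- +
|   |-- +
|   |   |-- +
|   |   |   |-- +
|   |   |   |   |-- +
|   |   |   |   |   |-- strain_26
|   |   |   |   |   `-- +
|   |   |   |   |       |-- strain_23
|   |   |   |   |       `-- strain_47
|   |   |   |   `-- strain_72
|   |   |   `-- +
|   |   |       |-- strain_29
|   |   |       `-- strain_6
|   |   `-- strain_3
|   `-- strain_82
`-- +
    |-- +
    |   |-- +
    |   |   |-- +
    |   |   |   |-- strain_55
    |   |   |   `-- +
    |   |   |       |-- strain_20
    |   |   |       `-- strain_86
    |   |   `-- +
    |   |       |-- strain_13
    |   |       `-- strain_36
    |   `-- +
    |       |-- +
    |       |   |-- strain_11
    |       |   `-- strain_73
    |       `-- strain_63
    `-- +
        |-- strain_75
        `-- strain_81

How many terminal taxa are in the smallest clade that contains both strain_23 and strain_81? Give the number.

18

The MRCA of strain_23 and strain_81 is the root, so the clade is the entire tree.
That clade contains 18 terminal taxa: strain_11, strain_13, strain_20, strain_23, strain_26, strain_29, strain_3, strain_36, strain_47, strain_55, strain_6, strain_63, strain_72, strain_73, strain_75, strain_81, strain_82, strain_86.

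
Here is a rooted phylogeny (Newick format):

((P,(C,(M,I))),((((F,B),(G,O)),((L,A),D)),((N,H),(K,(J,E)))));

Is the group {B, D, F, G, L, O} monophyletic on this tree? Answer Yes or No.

No

The MRCA of the listed taxa subtends (((F,B),(G,O)),((L,A),D)).
That clade also contains A, which is not in the proposed group, so the group is not monophyletic.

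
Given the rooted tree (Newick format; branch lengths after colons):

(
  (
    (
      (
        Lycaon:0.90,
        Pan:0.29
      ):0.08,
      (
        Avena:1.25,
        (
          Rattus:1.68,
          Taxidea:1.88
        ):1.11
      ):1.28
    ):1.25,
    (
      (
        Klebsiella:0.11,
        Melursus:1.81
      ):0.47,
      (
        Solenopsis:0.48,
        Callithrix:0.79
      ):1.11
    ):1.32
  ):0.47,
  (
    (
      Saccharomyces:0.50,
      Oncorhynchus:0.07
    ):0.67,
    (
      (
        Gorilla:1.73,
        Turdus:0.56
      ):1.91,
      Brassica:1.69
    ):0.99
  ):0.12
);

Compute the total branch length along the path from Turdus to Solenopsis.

6.96

The path runs Turdus → … → MRCA → … → Solenopsis; the MRCA is the root of the tree.
Branch lengths along that path: 0.56 + 1.91 + 0.99 + 0.12 + 0.47 + 1.32 + 1.11 + 0.48 = 6.96.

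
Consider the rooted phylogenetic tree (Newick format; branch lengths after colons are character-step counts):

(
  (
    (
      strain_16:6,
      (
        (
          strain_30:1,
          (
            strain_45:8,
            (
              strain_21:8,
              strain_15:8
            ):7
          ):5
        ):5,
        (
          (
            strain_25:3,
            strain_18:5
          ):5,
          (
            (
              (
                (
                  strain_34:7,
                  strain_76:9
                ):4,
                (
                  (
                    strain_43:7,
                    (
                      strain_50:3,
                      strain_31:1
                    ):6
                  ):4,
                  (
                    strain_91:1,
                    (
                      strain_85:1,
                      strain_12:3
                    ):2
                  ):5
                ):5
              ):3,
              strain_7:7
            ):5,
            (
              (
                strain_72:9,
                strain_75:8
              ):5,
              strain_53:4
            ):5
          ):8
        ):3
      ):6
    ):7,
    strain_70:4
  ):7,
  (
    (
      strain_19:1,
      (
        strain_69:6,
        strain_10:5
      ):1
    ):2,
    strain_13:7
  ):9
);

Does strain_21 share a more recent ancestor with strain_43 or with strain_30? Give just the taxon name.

strain_30

The MRCA of strain_21 and strain_30 subtends (strain_30,(strain_45,(strain_21,strain_15))) (4 taxa).
The MRCA of strain_21 and strain_43 subtends ((strain_30,(strain_45,(strain_21,strain_15))),((strain_25,strain_18),((((strain_34,strain_76),((strain_43,(strain_50,strain_31)),(strain_91,(strain_85,strain_12)))),strain_7),((strain_72,strain_75),strain_53)))) (18 taxa).
The first is nested inside the second, so strain_21 shares a more recent common ancestor with strain_30.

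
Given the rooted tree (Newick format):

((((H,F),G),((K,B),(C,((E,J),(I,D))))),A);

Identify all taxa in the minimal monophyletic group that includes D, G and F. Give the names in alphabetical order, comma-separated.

B, C, D, E, F, G, H, I, J, K

Tracing D: it sits inside (I,D).
Tracing G: it sits inside ((H,F),G).
Tracing F: it sits inside (H,F).
The smallest clade enclosing all 3 is (((H,F),G),((K,B),(C,((E,J),(I,D))))); the answer is its 10 terminal taxa in alphabetical order.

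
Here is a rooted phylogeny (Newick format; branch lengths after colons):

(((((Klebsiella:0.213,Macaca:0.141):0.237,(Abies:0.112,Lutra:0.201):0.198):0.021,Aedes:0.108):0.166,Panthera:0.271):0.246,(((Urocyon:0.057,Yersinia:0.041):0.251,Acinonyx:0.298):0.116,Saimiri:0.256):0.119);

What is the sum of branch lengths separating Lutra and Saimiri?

The path runs Lutra → … → MRCA → … → Saimiri; the MRCA is the root of the tree.
Branch lengths along that path: 0.201 + 0.198 + 0.021 + 0.166 + 0.246 + 0.119 + 0.256 = 1.207.

1.207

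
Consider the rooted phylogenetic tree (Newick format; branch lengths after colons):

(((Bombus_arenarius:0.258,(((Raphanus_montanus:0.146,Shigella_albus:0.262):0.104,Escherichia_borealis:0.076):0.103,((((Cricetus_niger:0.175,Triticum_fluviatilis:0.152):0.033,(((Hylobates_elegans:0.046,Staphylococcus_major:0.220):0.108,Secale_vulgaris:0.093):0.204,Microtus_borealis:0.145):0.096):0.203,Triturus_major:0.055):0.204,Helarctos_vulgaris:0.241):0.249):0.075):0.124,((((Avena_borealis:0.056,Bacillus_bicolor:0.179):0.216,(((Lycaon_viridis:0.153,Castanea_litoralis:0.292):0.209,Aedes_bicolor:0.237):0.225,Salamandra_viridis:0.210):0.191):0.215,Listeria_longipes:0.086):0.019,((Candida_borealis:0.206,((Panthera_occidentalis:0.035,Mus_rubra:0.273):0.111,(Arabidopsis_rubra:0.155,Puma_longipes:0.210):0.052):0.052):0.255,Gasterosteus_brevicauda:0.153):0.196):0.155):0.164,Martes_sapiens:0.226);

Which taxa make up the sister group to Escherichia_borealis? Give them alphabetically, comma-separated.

Raphanus_montanus, Shigella_albus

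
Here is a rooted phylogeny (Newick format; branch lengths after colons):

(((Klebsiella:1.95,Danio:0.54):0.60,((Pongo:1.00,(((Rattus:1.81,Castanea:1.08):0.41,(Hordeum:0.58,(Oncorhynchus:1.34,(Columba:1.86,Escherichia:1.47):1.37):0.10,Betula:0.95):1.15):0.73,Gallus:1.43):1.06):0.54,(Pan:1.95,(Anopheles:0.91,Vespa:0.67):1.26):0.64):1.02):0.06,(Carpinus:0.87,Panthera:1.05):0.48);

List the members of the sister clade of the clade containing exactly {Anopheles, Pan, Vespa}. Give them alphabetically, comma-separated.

Betula, Castanea, Columba, Escherichia, Gallus, Hordeum, Oncorhynchus, Pongo, Rattus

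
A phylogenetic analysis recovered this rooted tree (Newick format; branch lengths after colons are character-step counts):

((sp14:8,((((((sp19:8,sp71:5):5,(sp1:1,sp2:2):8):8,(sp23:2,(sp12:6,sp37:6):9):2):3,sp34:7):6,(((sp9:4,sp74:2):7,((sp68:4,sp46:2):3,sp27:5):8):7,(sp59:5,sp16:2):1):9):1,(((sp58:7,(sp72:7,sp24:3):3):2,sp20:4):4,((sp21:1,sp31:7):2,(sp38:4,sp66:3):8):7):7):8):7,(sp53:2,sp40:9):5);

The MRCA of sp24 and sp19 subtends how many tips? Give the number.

The MRCA of sp24 and sp19 is the node subtending ((((((sp19,sp71),(sp1,sp2)),(sp23,(sp12,sp37))),sp34),(((sp9,sp74),((sp68,sp46),sp27)),(sp59,sp16))),(((sp58,(sp72,sp24)),sp20),((sp21,sp31),(sp38,sp66)))).
That clade contains 23 terminal taxa: sp1, sp12, sp16, sp19, sp2, sp20, sp21, sp23, sp24, sp27, sp31, sp34, sp37, sp38, sp46, sp58, sp59, sp66, sp68, sp71, sp72, sp74, sp9.

23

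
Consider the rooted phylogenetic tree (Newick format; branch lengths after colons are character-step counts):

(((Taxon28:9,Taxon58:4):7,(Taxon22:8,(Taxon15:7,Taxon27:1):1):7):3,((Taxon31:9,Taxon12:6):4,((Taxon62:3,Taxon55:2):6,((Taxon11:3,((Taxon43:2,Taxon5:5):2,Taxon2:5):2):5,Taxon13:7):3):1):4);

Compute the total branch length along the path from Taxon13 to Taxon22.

The path runs Taxon13 → … → MRCA → … → Taxon22; the MRCA is the root of the tree.
Branch lengths along that path: 7 + 3 + 1 + 4 + 3 + 7 + 8 = 33.

33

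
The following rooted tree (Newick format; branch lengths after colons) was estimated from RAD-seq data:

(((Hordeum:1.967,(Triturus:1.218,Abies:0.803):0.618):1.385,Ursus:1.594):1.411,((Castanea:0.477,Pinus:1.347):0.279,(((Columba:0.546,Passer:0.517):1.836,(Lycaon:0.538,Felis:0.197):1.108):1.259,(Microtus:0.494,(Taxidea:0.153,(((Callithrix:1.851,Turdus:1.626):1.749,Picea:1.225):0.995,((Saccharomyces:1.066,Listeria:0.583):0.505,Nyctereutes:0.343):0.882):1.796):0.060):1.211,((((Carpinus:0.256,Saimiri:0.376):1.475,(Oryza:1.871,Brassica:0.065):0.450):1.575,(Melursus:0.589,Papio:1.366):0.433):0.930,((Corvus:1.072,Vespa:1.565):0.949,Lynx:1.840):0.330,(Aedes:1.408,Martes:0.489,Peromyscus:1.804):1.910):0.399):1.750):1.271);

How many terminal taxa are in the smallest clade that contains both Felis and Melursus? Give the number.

24

The MRCA of Felis and Melursus is the node subtending (((Columba,Passer),(Lycaon,Felis)),(Microtus,(Taxidea,(((Callithrix,Turdus),Picea),((Saccharomyces,Listeria),Nyctereutes)))),((((Carpinus,Saimiri),(Oryza,Brassica)),(Melursus,Papio)),((Corvus,Vespa),Lynx),(Aedes,Martes,Peromyscus))).
That clade contains 24 terminal taxa: Aedes, Brassica, Callithrix, Carpinus, Columba, Corvus, Felis, Listeria, Lycaon, Lynx, Martes, Melursus, Microtus, Nyctereutes, Oryza, Papio, Passer, Peromyscus, Picea, Saccharomyces, Saimiri, Taxidea, Turdus, Vespa.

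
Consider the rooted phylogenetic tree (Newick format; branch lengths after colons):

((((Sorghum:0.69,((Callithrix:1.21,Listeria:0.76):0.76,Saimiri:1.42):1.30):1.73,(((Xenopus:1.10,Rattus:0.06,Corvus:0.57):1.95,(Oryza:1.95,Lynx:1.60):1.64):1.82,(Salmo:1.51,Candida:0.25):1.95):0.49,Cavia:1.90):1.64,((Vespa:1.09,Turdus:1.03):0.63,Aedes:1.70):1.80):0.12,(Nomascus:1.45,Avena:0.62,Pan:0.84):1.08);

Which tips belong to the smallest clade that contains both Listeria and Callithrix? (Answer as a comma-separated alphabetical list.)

Callithrix, Listeria

Tracing Listeria: it sits inside (Callithrix,Listeria).
Tracing Callithrix: it sits inside (Callithrix,Listeria).
The smallest clade enclosing both is (Callithrix,Listeria); the answer is its 2 terminal taxa in alphabetical order.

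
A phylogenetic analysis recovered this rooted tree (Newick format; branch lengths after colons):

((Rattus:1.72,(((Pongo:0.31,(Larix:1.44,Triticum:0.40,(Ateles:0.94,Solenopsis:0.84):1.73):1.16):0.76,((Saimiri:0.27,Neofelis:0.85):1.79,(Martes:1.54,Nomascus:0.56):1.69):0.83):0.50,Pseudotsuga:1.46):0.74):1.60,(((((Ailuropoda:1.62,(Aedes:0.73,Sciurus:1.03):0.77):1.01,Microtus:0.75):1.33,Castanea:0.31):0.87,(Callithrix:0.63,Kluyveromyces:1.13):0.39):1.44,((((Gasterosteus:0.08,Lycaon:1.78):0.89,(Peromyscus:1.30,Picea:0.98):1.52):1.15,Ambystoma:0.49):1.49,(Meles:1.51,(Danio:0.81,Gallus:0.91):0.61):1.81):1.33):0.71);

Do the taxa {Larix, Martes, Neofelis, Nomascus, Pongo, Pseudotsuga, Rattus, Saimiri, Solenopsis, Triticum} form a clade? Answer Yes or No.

No

The MRCA of the listed taxa subtends (Rattus,(((Pongo,(Larix,Triticum,(Ateles,Solenopsis))),((Saimiri,Neofelis),(Martes,Nomascus))),Pseudotsuga)).
That clade also contains Ateles, which is not in the proposed group, so the group is not monophyletic.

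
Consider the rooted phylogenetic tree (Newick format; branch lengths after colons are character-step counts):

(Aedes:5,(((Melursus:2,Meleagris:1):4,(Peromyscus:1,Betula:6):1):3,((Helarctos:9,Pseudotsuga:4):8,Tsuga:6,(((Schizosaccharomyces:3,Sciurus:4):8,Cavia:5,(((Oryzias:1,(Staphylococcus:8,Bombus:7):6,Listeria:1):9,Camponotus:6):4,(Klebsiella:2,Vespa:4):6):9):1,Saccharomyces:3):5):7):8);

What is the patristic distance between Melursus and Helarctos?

33

The path runs Melursus → … → MRCA → … → Helarctos; the MRCA is the node subtending (((Melursus,Meleagris),(Peromyscus,Betula)),((Helarctos,Pseudotsuga),Tsuga,(((Schizosaccharomyces,Sciurus),Cavia,(((Oryzias,(Staphylococcus,Bombus),Listeria),Camponotus),(Klebsiella,Vespa))),Saccharomyces))).
Branch lengths along that path: 2 + 4 + 3 + 7 + 8 + 9 = 33.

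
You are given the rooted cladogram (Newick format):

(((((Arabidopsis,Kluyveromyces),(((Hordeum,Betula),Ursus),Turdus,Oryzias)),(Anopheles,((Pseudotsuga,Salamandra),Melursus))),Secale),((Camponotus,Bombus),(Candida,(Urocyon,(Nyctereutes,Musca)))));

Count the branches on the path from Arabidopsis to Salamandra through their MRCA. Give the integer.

The MRCA of Arabidopsis and Salamandra is the node subtending (((Arabidopsis,Kluyveromyces),(((Hordeum,Betula),Ursus),Turdus,Oryzias)),(Anopheles,((Pseudotsuga,Salamandra),Melursus))).
From Arabidopsis up to that node: 3 branches. From Salamandra up to the same node: 4 branches. Total: 3 + 4 = 7.

7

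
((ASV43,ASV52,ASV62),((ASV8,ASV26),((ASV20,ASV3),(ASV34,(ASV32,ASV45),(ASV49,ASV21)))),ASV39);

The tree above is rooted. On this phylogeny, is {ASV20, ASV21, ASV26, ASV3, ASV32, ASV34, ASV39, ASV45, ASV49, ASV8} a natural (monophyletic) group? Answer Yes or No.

The MRCA of the listed taxa is the root, so the smallest clade containing them is the whole tree.
That clade also contains ASV43, ASV52, ASV62, which are not in the proposed group, so the group is not monophyletic.

No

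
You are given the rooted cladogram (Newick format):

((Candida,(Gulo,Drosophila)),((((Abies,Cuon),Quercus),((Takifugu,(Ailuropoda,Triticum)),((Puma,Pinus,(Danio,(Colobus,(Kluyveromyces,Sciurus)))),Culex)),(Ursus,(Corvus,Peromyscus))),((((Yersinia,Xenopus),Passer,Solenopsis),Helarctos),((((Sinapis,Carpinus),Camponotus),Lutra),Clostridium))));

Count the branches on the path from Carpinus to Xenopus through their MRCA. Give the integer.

9

The MRCA of Carpinus and Xenopus is the node subtending ((((Yersinia,Xenopus),Passer,Solenopsis),Helarctos),((((Sinapis,Carpinus),Camponotus),Lutra),Clostridium)).
From Carpinus up to that node: 5 branches. From Xenopus up to the same node: 4 branches. Total: 5 + 4 = 9.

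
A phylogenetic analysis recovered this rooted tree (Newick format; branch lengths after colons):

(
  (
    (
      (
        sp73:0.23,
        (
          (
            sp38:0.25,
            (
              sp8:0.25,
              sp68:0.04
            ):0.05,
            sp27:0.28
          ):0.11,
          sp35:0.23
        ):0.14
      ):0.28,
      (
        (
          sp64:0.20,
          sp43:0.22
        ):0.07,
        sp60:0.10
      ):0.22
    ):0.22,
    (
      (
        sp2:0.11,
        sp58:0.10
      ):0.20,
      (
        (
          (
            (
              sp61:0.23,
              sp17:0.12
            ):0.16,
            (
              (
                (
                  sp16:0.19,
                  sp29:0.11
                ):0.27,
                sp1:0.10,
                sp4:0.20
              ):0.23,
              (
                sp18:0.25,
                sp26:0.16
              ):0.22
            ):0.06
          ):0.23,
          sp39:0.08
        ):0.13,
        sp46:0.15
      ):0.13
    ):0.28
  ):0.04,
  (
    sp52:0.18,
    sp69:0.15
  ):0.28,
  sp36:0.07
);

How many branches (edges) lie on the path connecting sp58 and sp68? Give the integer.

The MRCA of sp58 and sp68 is the node subtending (((sp73,((sp38,(sp8,sp68),sp27),sp35)),((sp64,sp43),sp60)),((sp2,sp58),((((sp61,sp17),(((sp16,sp29),sp1,sp4),(sp18,sp26))),sp39),sp46))).
From sp58 up to that node: 3 branches. From sp68 up to the same node: 6 branches. Total: 3 + 6 = 9.

9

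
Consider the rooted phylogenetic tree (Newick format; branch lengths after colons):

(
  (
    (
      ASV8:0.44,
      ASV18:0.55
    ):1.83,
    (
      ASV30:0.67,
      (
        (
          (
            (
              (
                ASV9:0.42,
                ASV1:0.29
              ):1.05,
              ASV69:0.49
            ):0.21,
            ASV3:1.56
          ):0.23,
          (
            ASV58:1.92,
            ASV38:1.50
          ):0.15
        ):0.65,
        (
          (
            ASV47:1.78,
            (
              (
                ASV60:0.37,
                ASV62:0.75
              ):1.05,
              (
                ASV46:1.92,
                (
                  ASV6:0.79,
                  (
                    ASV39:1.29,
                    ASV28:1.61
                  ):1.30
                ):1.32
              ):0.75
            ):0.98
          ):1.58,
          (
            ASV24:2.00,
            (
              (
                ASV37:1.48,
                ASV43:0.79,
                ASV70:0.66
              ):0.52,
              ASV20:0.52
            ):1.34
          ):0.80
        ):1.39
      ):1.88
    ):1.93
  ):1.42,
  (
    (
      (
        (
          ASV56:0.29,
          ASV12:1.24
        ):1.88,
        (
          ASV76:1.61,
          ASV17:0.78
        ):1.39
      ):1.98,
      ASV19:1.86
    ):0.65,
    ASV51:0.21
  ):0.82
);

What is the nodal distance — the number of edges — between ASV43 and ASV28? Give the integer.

10

The MRCA of ASV43 and ASV28 is the node subtending ((ASV47,((ASV60,ASV62),(ASV46,(ASV6,(ASV39,ASV28))))),(ASV24,((ASV37,ASV43,ASV70),ASV20))).
From ASV43 up to that node: 4 branches. From ASV28 up to the same node: 6 branches. Total: 4 + 6 = 10.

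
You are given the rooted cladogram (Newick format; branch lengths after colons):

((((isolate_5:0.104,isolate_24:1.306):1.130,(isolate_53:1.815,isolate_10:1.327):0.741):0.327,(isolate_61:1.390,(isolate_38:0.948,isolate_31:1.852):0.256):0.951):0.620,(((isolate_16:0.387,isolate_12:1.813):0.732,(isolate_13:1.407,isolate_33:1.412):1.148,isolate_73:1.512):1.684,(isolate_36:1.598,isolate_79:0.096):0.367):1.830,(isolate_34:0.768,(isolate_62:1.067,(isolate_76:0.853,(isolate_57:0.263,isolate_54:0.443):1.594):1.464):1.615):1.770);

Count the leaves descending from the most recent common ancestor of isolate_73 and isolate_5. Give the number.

19

The MRCA of isolate_73 and isolate_5 is the root, so the clade is the entire tree.
That clade contains 19 terminal taxa: isolate_10, isolate_12, isolate_13, isolate_16, isolate_24, isolate_31, isolate_33, isolate_34, isolate_36, isolate_38, isolate_5, isolate_53, isolate_54, isolate_57, isolate_61, isolate_62, isolate_73, isolate_76, isolate_79.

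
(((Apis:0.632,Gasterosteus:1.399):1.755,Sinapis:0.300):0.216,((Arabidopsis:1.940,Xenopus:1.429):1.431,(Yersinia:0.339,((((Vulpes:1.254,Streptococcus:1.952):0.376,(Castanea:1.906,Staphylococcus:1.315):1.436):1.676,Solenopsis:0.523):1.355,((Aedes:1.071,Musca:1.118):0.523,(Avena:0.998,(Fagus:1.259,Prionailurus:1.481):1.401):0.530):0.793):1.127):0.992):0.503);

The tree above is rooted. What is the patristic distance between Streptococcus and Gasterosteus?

11.351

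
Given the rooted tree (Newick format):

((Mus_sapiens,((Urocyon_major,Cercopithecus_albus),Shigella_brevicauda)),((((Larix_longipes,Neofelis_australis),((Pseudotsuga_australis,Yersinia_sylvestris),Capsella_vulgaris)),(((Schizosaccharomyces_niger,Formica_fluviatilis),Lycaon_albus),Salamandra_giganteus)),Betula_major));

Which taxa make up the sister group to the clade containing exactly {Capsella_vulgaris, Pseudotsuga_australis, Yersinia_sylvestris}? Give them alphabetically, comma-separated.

The clade containing exactly {Capsella_vulgaris, Pseudotsuga_australis, Yersinia_sylvestris} attaches to the tree at the node subtending ((Larix_longipes,Neofelis_australis),((Pseudotsuga_australis,Yersinia_sylvestris),Capsella_vulgaris)).
The other lineage descending from that same node — the sister group — is (Larix_longipes,Neofelis_australis); its 2 tips in alphabetical order are the answer.

Larix_longipes, Neofelis_australis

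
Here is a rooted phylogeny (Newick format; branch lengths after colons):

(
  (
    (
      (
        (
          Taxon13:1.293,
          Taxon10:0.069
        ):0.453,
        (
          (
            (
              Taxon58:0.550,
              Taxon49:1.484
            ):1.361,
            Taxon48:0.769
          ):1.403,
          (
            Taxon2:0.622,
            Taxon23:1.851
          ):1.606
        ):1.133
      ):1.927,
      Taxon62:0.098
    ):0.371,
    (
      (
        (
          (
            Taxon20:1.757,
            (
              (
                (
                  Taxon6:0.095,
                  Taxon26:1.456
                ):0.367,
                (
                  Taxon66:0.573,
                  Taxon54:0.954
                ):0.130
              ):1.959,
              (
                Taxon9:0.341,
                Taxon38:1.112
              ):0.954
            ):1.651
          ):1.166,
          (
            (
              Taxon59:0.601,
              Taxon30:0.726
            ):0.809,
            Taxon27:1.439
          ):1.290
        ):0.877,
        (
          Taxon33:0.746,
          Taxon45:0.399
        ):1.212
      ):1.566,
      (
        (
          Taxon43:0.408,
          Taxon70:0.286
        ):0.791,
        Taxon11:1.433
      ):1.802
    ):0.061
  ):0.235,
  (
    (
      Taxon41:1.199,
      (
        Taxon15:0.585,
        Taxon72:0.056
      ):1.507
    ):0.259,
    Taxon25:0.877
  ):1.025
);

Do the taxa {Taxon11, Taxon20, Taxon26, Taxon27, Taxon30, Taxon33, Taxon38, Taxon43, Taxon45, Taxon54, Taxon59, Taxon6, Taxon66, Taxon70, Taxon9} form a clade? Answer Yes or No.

Yes

The most recent common ancestor of these taxa subtends ((((Taxon20,(((Taxon6,Taxon26),(Taxon66,Taxon54)),(Taxon9,Taxon38))),((Taxon59,Taxon30),Taxon27)),(Taxon33,Taxon45)),((Taxon43,Taxon70),Taxon11)).
That clade has exactly 15 tips — every listed taxon and nothing else — so the group is monophyletic.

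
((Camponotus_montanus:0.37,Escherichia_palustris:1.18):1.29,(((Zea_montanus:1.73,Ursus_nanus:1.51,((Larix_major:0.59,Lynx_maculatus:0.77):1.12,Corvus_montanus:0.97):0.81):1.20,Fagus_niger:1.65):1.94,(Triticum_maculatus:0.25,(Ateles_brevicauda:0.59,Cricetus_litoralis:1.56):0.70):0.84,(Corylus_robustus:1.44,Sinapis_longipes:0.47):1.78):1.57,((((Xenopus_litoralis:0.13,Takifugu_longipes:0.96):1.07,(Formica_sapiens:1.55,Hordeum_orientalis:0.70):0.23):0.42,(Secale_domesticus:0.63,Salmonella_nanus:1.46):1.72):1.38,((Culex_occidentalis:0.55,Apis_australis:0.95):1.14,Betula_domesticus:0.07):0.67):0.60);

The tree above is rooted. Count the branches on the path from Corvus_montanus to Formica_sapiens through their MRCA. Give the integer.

The MRCA of Corvus_montanus and Formica_sapiens is the root of the tree.
From Corvus_montanus up to that node: 5 branches. From Formica_sapiens up to the same node: 5 branches. Total: 5 + 5 = 10.

10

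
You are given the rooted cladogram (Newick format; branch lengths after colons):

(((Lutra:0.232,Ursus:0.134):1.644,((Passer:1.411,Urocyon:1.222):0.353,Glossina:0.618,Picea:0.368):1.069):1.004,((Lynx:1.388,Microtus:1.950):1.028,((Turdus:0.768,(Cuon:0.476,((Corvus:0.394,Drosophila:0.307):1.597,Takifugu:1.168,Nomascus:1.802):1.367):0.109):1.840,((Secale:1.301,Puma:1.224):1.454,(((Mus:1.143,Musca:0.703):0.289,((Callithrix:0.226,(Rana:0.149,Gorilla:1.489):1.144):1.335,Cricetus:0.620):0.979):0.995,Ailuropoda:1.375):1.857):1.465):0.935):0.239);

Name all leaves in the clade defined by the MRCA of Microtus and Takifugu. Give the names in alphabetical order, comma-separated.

Tracing Microtus: it sits inside (Lynx,Microtus).
Tracing Takifugu: it sits inside ((Corvus,Drosophila),Takifugu,Nomascus).
The smallest clade enclosing both is ((Lynx,Microtus),((Turdus,(Cuon,((Corvus,Drosophila),Takifugu,Nomascus))),((Secale,Puma),(((Mus,Musca),((Callithrix,(Rana,Gorilla)),Cricetus)),Ailuropoda)))); the answer is its 17 terminal taxa in alphabetical order.

Ailuropoda, Callithrix, Corvus, Cricetus, Cuon, Drosophila, Gorilla, Lynx, Microtus, Mus, Musca, Nomascus, Puma, Rana, Secale, Takifugu, Turdus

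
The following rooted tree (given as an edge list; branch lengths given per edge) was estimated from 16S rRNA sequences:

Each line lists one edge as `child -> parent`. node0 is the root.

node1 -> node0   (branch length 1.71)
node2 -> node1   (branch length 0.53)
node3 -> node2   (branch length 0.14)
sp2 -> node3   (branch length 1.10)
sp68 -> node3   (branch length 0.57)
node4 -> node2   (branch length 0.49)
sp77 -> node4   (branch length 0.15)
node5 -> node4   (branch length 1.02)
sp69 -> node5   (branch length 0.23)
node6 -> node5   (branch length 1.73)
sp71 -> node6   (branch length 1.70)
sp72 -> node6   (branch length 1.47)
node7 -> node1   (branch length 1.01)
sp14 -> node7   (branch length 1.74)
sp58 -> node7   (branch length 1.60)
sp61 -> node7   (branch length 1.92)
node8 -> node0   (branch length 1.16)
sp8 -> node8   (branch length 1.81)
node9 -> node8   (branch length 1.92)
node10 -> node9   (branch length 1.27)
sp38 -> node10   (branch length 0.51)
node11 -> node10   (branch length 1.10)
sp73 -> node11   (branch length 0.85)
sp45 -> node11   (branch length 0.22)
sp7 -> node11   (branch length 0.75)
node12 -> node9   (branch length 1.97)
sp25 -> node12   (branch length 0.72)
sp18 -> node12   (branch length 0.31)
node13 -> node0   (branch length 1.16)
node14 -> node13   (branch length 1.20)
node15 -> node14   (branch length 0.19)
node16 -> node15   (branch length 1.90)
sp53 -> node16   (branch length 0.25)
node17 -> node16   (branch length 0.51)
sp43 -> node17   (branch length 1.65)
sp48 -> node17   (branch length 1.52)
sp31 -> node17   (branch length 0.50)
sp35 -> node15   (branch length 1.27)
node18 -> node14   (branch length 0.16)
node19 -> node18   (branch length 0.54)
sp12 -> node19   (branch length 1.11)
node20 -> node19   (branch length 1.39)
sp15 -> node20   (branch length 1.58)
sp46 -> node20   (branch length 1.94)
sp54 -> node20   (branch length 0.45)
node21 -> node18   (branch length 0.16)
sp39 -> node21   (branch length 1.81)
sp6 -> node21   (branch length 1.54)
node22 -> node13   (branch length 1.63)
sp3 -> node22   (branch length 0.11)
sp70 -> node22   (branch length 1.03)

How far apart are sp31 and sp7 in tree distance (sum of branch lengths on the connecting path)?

11.66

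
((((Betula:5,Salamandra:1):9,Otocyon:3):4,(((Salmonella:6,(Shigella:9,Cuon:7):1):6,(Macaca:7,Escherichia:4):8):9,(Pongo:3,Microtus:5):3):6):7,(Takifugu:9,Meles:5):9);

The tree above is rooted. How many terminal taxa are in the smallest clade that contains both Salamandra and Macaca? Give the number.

The MRCA of Salamandra and Macaca is the node subtending (((Betula,Salamandra),Otocyon),(((Salmonella,(Shigella,Cuon)),(Macaca,Escherichia)),(Pongo,Microtus))).
That clade contains 10 terminal taxa: Betula, Cuon, Escherichia, Macaca, Microtus, Otocyon, Pongo, Salamandra, Salmonella, Shigella.

10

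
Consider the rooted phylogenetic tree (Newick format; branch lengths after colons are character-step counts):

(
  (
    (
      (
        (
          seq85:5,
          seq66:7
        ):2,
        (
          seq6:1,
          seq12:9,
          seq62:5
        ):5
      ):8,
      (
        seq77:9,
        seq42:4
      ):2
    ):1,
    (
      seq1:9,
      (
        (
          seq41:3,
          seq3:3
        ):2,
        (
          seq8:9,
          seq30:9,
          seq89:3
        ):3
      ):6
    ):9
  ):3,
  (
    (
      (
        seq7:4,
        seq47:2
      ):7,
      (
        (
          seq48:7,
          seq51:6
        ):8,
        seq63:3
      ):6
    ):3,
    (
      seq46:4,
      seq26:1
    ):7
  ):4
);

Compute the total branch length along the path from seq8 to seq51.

The path runs seq8 → … → MRCA → … → seq51; the MRCA is the root of the tree.
Branch lengths along that path: 9 + 3 + 6 + 9 + 3 + 4 + 3 + 6 + 8 + 6 = 57.

57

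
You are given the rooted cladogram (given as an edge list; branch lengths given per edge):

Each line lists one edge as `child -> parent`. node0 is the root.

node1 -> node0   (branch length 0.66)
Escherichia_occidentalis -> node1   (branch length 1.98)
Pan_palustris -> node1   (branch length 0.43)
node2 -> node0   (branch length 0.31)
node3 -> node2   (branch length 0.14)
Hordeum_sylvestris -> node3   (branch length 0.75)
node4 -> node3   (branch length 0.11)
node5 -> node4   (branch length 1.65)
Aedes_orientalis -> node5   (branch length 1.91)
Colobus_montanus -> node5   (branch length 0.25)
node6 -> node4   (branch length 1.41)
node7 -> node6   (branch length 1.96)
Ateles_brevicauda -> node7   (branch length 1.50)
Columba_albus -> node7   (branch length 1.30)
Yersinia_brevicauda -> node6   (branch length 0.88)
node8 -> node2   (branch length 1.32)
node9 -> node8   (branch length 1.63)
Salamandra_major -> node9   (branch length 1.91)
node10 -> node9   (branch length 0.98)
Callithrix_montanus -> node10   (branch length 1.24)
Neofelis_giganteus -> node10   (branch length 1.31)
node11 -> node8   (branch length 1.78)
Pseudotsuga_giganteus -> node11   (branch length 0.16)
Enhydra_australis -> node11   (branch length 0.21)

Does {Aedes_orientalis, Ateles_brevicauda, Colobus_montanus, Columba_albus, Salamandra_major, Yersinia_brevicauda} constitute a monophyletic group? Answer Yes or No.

No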